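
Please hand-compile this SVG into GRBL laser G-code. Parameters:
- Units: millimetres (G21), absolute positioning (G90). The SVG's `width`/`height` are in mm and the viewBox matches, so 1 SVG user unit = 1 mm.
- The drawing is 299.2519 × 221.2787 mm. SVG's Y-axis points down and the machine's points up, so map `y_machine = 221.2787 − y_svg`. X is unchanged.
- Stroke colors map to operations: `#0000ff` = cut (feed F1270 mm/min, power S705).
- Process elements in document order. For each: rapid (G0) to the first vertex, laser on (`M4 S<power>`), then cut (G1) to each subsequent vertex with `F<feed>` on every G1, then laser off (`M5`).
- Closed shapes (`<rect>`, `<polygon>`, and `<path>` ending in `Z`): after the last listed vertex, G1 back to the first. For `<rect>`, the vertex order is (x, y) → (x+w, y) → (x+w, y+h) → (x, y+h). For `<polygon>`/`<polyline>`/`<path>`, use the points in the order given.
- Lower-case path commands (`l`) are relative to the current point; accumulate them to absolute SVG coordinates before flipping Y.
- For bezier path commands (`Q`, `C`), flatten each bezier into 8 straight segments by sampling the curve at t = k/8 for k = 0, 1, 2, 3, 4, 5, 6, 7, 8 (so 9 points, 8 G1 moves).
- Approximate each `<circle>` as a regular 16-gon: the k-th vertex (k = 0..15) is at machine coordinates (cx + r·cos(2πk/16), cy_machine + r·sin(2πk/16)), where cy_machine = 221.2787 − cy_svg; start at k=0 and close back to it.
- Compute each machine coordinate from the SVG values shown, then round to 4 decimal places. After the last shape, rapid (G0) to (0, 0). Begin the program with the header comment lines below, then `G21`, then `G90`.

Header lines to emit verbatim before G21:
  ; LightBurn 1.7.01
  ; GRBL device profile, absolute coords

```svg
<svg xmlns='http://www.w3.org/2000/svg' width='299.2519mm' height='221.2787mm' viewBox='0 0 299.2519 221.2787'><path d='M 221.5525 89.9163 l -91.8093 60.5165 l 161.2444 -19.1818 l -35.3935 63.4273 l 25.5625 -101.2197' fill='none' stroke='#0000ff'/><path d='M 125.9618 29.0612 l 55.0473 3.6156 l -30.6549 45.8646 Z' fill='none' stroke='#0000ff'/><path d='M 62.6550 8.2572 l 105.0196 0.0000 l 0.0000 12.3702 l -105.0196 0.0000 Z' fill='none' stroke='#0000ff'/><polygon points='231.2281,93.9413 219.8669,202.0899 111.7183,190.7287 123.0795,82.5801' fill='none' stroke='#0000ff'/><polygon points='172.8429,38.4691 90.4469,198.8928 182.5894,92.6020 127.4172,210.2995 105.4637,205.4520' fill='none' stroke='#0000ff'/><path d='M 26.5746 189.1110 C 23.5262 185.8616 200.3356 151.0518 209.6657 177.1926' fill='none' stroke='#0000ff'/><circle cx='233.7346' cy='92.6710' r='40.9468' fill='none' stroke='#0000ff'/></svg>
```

; LightBurn 1.7.01
; GRBL device profile, absolute coords
G21
G90
G0 X221.5525 Y131.3624
M4 S705
G1 X129.7432 Y70.8459 F1270
G1 X290.9876 Y90.0277 F1270
G1 X255.5941 Y26.6004 F1270
G1 X281.1566 Y127.8201 F1270
M5
G0 X125.9618 Y192.2175
M4 S705
G1 X181.0091 Y188.6019 F1270
G1 X150.3542 Y142.7373 F1270
G1 X125.9618 Y192.2175 F1270
M5
G0 X62.6550 Y213.0215
M4 S705
G1 X167.6746 Y213.0215 F1270
G1 X167.6746 Y200.6513 F1270
G1 X62.6550 Y200.6513 F1270
G1 X62.6550 Y213.0215 F1270
M5
G0 X231.2281 Y127.3374
M4 S705
G1 X219.8669 Y19.1888 F1270
G1 X111.7183 Y30.5500 F1270
G1 X123.0795 Y138.6986 F1270
G1 X231.2281 Y127.3374 F1270
M5
G0 X172.8429 Y182.8096
M4 S705
G1 X90.4469 Y22.3859 F1270
G1 X182.5894 Y128.6767 F1270
G1 X127.4172 Y10.9792 F1270
G1 X105.4637 Y15.8267 F1270
G1 X172.8429 Y182.8096 F1270
M5
G0 X26.5746 Y32.1677
M4 S705
G1 X33.1839 Y34.6849 F1270
G1 X52.5845 Y39.0768 F1270
G1 X80.7061 Y44.2593 F1270
G1 X113.4782 Y49.1482 F1270
G1 X146.8306 Y52.6595 F1270
G1 X176.6929 Y53.7089 F1270
G1 X198.9947 Y51.2125 F1270
G1 X209.6657 Y44.0861 F1270
M5
G0 X274.6814 Y128.6077
M4 S705
G1 X271.5645 Y144.2774 F1270
G1 X262.6884 Y157.5615 F1270
G1 X249.4043 Y166.4376 F1270
G1 X233.7346 Y169.5545 F1270
G1 X218.0649 Y166.4376 F1270
G1 X204.7808 Y157.5615 F1270
G1 X195.9047 Y144.2774 F1270
G1 X192.7878 Y128.6077 F1270
G1 X195.9047 Y112.9380 F1270
G1 X204.7808 Y99.6539 F1270
G1 X218.0649 Y90.7778 F1270
G1 X233.7346 Y87.6609 F1270
G1 X249.4043 Y90.7778 F1270
G1 X262.6884 Y99.6539 F1270
G1 X271.5645 Y112.9380 F1270
G1 X274.6814 Y128.6077 F1270
M5
G0 X0.0000 Y0.0000

Since the viewBox matches the mm dimensions, user units are millimetres directly. The only transform is the Y-flip y_m = 221.2787 − y_svg.

Shape 1 is a open polyline drawn with `<path>`. Its stroke #0000ff means cut at S705, F1270. After flipping Y the toolpath is (221.5525,131.3624) → (129.7432,70.8459) → (290.9876,90.0277) → (255.5941,26.6004) → (281.1566,127.8201).

Shape 2 is a regular polygon drawn with `<path>`. Its stroke #0000ff means cut at S705, F1270. After flipping Y the toolpath is (125.9618,192.2175) → (181.0091,188.6019) → (150.3542,142.7373) → (125.9618,192.2175), returning to the start.

Shape 3 is a rectangle drawn with `<path>`. Its stroke #0000ff means cut at S705, F1270. After flipping Y the toolpath is (62.6550,213.0215) → (167.6746,213.0215) → (167.6746,200.6513) → (62.6550,200.6513) → (62.6550,213.0215), returning to the start.

Shape 4 is a regular polygon drawn with `<polygon>`. Its stroke #0000ff means cut at S705, F1270. After flipping Y the toolpath is (231.2281,127.3374) → (219.8669,19.1888) → (111.7183,30.5500) → (123.0795,138.6986) → (231.2281,127.3374), returning to the start.

Shape 5 is a closed polygon drawn with `<polygon>`. Its stroke #0000ff means cut at S705, F1270. After flipping Y the toolpath is (172.8429,182.8096) → (90.4469,22.3859) → (182.5894,128.6767) → (127.4172,10.9792) → (105.4637,15.8267) → (172.8429,182.8096), returning to the start.

Shape 6 is a cubic bezier drawn with `<path>`. Its stroke #0000ff means cut at S705, F1270. After flipping Y the toolpath is (26.5746,32.1677) → (33.1839,34.6849) → (52.5845,39.0768) → (80.7061,44.2593) → (113.4782,49.1482) → (146.8306,52.6595) → (176.6929,53.7089) → (198.9947,51.2125) → (209.6657,44.0861).

Shape 7 is a circle drawn with `<circle>`. Its stroke #0000ff means cut at S705, F1270. After flipping Y the toolpath is (274.6814,128.6077) → (271.5645,144.2774) → (262.6884,157.5615) → (249.4043,166.4376) → (233.7346,169.5545) → (218.0649,166.4376) → (204.7808,157.5615) → (195.9047,144.2774) → (192.7878,128.6077) → (195.9047,112.9380) → (204.7808,99.6539) → (218.0649,90.7778) → (233.7346,87.6609) → (249.4043,90.7778) → (262.6884,99.6539) → (271.5645,112.9380) → (274.6814,128.6077), returning to the start.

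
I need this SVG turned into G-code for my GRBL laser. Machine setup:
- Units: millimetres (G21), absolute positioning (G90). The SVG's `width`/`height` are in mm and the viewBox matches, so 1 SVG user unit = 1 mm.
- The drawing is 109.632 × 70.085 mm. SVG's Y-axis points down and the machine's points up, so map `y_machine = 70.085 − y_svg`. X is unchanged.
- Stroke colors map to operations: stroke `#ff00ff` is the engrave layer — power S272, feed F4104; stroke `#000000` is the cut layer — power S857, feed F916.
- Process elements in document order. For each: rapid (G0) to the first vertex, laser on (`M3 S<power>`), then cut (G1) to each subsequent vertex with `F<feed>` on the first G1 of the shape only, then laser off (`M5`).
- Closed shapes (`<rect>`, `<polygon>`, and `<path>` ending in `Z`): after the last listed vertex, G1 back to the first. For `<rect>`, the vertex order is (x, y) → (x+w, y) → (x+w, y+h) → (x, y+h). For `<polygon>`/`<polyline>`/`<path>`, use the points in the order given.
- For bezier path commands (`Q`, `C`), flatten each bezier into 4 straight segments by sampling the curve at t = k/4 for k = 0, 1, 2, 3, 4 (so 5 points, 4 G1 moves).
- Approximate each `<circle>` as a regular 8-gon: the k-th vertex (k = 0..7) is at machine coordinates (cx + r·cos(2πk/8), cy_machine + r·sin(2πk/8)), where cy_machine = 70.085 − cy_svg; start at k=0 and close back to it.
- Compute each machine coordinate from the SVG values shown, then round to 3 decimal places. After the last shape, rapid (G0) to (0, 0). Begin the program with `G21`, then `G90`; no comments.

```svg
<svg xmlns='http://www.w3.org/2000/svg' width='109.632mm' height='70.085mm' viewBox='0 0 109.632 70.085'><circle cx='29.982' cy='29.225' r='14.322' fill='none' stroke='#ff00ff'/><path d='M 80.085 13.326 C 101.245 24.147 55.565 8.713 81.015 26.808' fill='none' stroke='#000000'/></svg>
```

G21
G90
G0 X44.304 Y40.860
M3 S272
G1 X40.109 Y50.987 F4104
G1 X29.982 Y55.182
G1 X19.855 Y50.987
G1 X15.660 Y40.860
G1 X19.855 Y30.733
G1 X29.982 Y26.538
G1 X40.109 Y30.733
G1 X44.304 Y40.860
M5
G0 X80.085 Y56.759
M3 S857
G1 X85.578 Y52.632 F916
G1 X78.941 Y52.746
G1 X73.109 Y51.496
G1 X81.015 Y43.277
M5
G0 X0.000 Y0.000

Since the viewBox matches the mm dimensions, user units are millimetres directly. The only transform is the Y-flip y_m = 70.085 − y_svg.

Shape 1 is a circle drawn with `<circle>`. Its stroke #ff00ff means engrave at S272, F4104. After flipping Y the toolpath is (44.304,40.860) → (40.109,50.987) → (29.982,55.182) → (19.855,50.987) → (15.660,40.860) → (19.855,30.733) → (29.982,26.538) → (40.109,30.733) → (44.304,40.860), returning to the start.

Shape 2 is a cubic bezier drawn with `<path>`. Its stroke #000000 means cut at S857, F916. After flipping Y the toolpath is (80.085,56.759) → (85.578,52.632) → (78.941,52.746) → (73.109,51.496) → (81.015,43.277).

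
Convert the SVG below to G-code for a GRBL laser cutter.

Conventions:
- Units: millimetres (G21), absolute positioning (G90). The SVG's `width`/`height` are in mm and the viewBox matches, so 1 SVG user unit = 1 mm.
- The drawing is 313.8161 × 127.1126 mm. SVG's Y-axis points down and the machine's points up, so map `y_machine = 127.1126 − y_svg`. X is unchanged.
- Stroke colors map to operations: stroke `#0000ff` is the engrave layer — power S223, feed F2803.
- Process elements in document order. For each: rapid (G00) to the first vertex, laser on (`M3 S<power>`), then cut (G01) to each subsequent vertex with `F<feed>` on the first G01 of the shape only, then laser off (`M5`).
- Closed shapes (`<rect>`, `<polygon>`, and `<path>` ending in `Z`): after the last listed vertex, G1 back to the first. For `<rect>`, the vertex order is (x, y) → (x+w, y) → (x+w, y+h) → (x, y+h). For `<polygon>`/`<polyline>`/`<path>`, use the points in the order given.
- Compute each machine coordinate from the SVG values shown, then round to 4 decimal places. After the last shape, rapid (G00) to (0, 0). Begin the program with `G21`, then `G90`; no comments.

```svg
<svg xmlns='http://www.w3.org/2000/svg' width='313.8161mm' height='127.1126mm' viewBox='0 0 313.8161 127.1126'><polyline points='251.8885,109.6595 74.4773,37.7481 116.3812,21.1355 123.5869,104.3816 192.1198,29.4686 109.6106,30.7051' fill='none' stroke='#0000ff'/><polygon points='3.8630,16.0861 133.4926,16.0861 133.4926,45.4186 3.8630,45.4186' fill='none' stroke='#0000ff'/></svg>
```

G21
G90
G00 X251.8885 Y17.4531
M3 S223
G01 X74.4773 Y89.3645 F2803
G01 X116.3812 Y105.9771
G01 X123.5869 Y22.7310
G01 X192.1198 Y97.6440
G01 X109.6106 Y96.4075
M5
G00 X3.8630 Y111.0265
M3 S223
G01 X133.4926 Y111.0265 F2803
G01 X133.4926 Y81.6940
G01 X3.8630 Y81.6940
G01 X3.8630 Y111.0265
M5
G00 X0.0000 Y0.0000

viewBox `0 0 313.8161 127.1126` with mm width/height → 1 unit = 1 mm. Flip: y_m = 127.1126 − y_svg.

**Shape 1** — `<polyline>` open polyline, stroke `#0000ff` → engrave (S223, F2803). Machine vertices: (251.8885,17.4531) → (74.4773,89.3645) → (116.3812,105.9771) → (123.5869,22.7310) → (192.1198,97.6440) → (109.6106,96.4075). Open path.

**Shape 2** — `<polygon>` rectangle, stroke `#0000ff` → engrave (S223, F2803). Machine vertices: (3.8630,111.0265) → (133.4926,111.0265) → (133.4926,81.6940) → (3.8630,81.6940) → (3.8630,111.0265). Closed: final G1 returns to the first vertex.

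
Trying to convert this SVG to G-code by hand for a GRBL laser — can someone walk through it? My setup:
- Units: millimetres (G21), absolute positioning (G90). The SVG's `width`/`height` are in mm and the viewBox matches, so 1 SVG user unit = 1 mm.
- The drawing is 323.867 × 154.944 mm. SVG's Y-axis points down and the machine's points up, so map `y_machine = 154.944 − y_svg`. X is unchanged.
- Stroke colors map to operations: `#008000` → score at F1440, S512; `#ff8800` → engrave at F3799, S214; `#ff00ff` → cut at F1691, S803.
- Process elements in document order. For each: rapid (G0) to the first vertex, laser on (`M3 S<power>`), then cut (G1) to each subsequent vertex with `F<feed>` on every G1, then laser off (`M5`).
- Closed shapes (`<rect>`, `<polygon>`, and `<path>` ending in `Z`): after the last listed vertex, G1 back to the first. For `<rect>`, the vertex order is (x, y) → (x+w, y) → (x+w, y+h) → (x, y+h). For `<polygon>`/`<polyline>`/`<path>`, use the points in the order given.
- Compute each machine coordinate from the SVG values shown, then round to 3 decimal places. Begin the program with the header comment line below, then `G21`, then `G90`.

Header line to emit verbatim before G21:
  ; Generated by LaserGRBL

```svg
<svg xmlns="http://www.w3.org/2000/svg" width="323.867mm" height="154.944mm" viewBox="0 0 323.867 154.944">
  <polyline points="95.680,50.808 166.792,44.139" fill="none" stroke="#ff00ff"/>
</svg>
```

1 u = 1 mm; y_m = 154.944 − y.

[1] `<polyline>` line segment, #ff00ff→cut S803 F1691: (95.680,104.136) → (166.792,110.805)

; Generated by LaserGRBL
G21
G90
G0 X95.680 Y104.136
M3 S803
G1 X166.792 Y110.805 F1691
M5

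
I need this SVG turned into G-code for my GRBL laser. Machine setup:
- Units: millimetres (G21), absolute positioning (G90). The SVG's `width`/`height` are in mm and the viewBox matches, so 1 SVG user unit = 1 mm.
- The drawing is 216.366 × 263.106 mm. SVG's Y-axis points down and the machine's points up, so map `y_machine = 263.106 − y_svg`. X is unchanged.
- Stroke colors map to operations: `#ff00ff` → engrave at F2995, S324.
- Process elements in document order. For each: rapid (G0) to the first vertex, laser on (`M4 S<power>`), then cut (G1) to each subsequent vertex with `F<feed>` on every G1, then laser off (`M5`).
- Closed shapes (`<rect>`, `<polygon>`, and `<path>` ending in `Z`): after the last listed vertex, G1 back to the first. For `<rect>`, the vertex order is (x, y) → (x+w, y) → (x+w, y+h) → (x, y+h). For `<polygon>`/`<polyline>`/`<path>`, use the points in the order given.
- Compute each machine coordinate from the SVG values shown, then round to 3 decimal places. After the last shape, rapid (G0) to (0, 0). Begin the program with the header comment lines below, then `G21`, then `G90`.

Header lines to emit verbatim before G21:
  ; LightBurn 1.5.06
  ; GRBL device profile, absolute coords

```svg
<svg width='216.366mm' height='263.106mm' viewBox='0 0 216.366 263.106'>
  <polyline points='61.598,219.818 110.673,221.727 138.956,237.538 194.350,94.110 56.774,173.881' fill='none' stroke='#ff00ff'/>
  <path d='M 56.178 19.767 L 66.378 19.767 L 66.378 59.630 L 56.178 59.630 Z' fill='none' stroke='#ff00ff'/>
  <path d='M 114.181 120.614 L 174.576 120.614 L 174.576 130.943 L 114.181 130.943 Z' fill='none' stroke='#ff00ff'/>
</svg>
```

; LightBurn 1.5.06
; GRBL device profile, absolute coords
G21
G90
G0 X61.598 Y43.288
M4 S324
G1 X110.673 Y41.379 F2995
G1 X138.956 Y25.568 F2995
G1 X194.350 Y168.996 F2995
G1 X56.774 Y89.225 F2995
M5
G0 X56.178 Y243.339
M4 S324
G1 X66.378 Y243.339 F2995
G1 X66.378 Y203.476 F2995
G1 X56.178 Y203.476 F2995
G1 X56.178 Y243.339 F2995
M5
G0 X114.181 Y142.492
M4 S324
G1 X174.576 Y142.492 F2995
G1 X174.576 Y132.163 F2995
G1 X114.181 Y132.163 F2995
G1 X114.181 Y142.492 F2995
M5
G0 X0.000 Y0.000

viewBox `0 0 216.366 263.106` with mm width/height → 1 unit = 1 mm. Flip: y_m = 263.106 − y_svg.

**Shape 1** — `<polyline>` open polyline, stroke `#ff00ff` → engrave (S324, F2995). Machine vertices: (61.598,43.288) → (110.673,41.379) → (138.956,25.568) → (194.350,168.996) → (56.774,89.225). Open path.

**Shape 2** — `<path>` rectangle, stroke `#ff00ff` → engrave (S324, F2995). Machine vertices: (56.178,243.339) → (66.378,243.339) → (66.378,203.476) → (56.178,203.476) → (56.178,243.339). Closed: final G1 returns to the first vertex.

**Shape 3** — `<path>` rectangle, stroke `#ff00ff` → engrave (S324, F2995). Machine vertices: (114.181,142.492) → (174.576,142.492) → (174.576,132.163) → (114.181,132.163) → (114.181,142.492). Closed: final G1 returns to the first vertex.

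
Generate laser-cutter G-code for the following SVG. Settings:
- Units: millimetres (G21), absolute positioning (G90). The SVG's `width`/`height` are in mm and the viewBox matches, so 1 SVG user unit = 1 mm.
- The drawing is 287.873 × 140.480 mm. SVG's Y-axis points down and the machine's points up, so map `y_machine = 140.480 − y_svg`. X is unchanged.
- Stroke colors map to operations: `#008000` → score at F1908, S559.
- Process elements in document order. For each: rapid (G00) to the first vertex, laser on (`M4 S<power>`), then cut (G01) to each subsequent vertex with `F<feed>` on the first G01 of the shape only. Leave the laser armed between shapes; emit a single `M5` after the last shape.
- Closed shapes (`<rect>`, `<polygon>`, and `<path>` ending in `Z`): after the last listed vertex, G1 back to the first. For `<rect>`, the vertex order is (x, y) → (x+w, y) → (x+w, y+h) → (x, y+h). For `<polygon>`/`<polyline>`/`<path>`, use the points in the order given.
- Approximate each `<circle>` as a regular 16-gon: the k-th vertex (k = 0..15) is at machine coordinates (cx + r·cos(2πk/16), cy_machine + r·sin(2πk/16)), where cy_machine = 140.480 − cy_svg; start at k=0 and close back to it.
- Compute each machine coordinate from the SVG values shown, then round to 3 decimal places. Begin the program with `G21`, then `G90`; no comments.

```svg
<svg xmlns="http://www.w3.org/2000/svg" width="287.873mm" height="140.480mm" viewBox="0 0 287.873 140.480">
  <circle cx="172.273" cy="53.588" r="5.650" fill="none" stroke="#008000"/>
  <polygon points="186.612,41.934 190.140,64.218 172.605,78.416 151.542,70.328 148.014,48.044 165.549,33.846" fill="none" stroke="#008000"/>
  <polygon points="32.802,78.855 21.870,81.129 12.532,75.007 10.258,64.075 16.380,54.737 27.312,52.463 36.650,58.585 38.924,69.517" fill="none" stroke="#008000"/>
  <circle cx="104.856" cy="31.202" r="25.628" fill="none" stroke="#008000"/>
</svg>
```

Since the viewBox matches the mm dimensions, user units are millimetres directly. The only transform is the Y-flip y_m = 140.480 − y_svg.

Shape 1 is a circle drawn with `<circle>`. Its stroke #008000 means score at S559, F1908. After flipping Y the toolpath is (177.923,86.892) → (177.493,89.054) → (176.268,90.887) → (174.435,92.112) → (172.273,92.542) → (170.111,92.112) → (168.278,90.887) → (167.053,89.054) → (166.623,86.892) → (167.053,84.730) → (168.278,82.897) → (170.111,81.672) → (172.273,81.242) → (174.435,81.672) → (176.268,82.897) → (177.493,84.730) → (177.923,86.892), returning to the start.

Shape 2 is a regular polygon drawn with `<polygon>`. Its stroke #008000 means score at S559, F1908. After flipping Y the toolpath is (186.612,98.546) → (190.140,76.262) → (172.605,62.064) → (151.542,70.152) → (148.014,92.436) → (165.549,106.634) → (186.612,98.546), returning to the start.

Shape 3 is a regular polygon drawn with `<polygon>`. Its stroke #008000 means score at S559, F1908. After flipping Y the toolpath is (32.802,61.625) → (21.870,59.351) → (12.532,65.473) → (10.258,76.405) → (16.380,85.743) → (27.312,88.017) → (36.650,81.895) → (38.924,70.963) → (32.802,61.625), returning to the start.

Shape 4 is a circle drawn with `<circle>`. Its stroke #008000 means score at S559, F1908. After flipping Y the toolpath is (130.484,109.278) → (128.533,119.085) → (122.978,127.400) → (114.663,132.955) → (104.856,134.906) → (95.049,132.955) → (86.734,127.400) → (81.179,119.085) → (79.228,109.278) → (81.179,99.471) → (86.734,91.156) → (95.049,85.601) → (104.856,83.650) → (114.663,85.601) → (122.978,91.156) → (128.533,99.471) → (130.484,109.278), returning to the start.

G21
G90
G00 X177.923 Y86.892
M4 S559
G01 X177.493 Y89.054 F1908
G01 X176.268 Y90.887
G01 X174.435 Y92.112
G01 X172.273 Y92.542
G01 X170.111 Y92.112
G01 X168.278 Y90.887
G01 X167.053 Y89.054
G01 X166.623 Y86.892
G01 X167.053 Y84.730
G01 X168.278 Y82.897
G01 X170.111 Y81.672
G01 X172.273 Y81.242
G01 X174.435 Y81.672
G01 X176.268 Y82.897
G01 X177.493 Y84.730
G01 X177.923 Y86.892
G00 X186.612 Y98.546
M4 S559
G01 X190.140 Y76.262 F1908
G01 X172.605 Y62.064
G01 X151.542 Y70.152
G01 X148.014 Y92.436
G01 X165.549 Y106.634
G01 X186.612 Y98.546
G00 X32.802 Y61.625
M4 S559
G01 X21.870 Y59.351 F1908
G01 X12.532 Y65.473
G01 X10.258 Y76.405
G01 X16.380 Y85.743
G01 X27.312 Y88.017
G01 X36.650 Y81.895
G01 X38.924 Y70.963
G01 X32.802 Y61.625
G00 X130.484 Y109.278
M4 S559
G01 X128.533 Y119.085 F1908
G01 X122.978 Y127.400
G01 X114.663 Y132.955
G01 X104.856 Y134.906
G01 X95.049 Y132.955
G01 X86.734 Y127.400
G01 X81.179 Y119.085
G01 X79.228 Y109.278
G01 X81.179 Y99.471
G01 X86.734 Y91.156
G01 X95.049 Y85.601
G01 X104.856 Y83.650
G01 X114.663 Y85.601
G01 X122.978 Y91.156
G01 X128.533 Y99.471
G01 X130.484 Y109.278
M5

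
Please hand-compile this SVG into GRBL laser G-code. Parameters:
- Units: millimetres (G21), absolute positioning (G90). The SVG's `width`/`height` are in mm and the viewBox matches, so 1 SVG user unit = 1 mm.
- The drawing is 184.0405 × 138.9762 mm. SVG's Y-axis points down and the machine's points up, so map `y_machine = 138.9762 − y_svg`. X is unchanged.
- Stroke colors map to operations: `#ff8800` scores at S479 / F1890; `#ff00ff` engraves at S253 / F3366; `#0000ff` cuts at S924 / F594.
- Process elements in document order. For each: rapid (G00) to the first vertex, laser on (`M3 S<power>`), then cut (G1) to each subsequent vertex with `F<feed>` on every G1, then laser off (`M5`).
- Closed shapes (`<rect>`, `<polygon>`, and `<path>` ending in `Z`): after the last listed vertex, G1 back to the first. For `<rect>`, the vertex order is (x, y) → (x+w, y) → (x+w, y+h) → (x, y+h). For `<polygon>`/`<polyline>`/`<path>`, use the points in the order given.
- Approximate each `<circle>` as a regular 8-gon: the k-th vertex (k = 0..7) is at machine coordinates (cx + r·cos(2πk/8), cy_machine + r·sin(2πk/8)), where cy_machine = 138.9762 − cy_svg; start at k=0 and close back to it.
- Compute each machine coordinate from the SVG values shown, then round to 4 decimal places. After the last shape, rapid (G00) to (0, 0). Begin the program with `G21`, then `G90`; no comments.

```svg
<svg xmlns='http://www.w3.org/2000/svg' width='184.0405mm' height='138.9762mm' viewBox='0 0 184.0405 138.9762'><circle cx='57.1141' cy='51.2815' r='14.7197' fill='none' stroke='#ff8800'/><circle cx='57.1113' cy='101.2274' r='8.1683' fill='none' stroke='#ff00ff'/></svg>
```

Since the viewBox matches the mm dimensions, user units are millimetres directly. The only transform is the Y-flip y_m = 138.9762 − y_svg.

Shape 1 is a circle drawn with `<circle>`. Its stroke #ff8800 means score at S479, F1890. After flipping Y the toolpath is (71.8338,87.6947) → (67.5225,98.1031) → (57.1141,102.4144) → (46.7057,98.1031) → (42.3944,87.6947) → (46.7057,77.2863) → (57.1141,72.9750) → (67.5225,77.2863) → (71.8338,87.6947), returning to the start.

Shape 2 is a circle drawn with `<circle>`. Its stroke #ff00ff means engrave at S253, F3366. After flipping Y the toolpath is (65.2796,37.7488) → (62.8872,43.5247) → (57.1113,45.9171) → (51.3354,43.5247) → (48.9430,37.7488) → (51.3354,31.9729) → (57.1113,29.5805) → (62.8872,31.9729) → (65.2796,37.7488), returning to the start.

G21
G90
G00 X71.8338 Y87.6947
M3 S479
G1 X67.5225 Y98.1031 F1890
G1 X57.1141 Y102.4144 F1890
G1 X46.7057 Y98.1031 F1890
G1 X42.3944 Y87.6947 F1890
G1 X46.7057 Y77.2863 F1890
G1 X57.1141 Y72.9750 F1890
G1 X67.5225 Y77.2863 F1890
G1 X71.8338 Y87.6947 F1890
M5
G00 X65.2796 Y37.7488
M3 S253
G1 X62.8872 Y43.5247 F3366
G1 X57.1113 Y45.9171 F3366
G1 X51.3354 Y43.5247 F3366
G1 X48.9430 Y37.7488 F3366
G1 X51.3354 Y31.9729 F3366
G1 X57.1113 Y29.5805 F3366
G1 X62.8872 Y31.9729 F3366
G1 X65.2796 Y37.7488 F3366
M5
G00 X0.0000 Y0.0000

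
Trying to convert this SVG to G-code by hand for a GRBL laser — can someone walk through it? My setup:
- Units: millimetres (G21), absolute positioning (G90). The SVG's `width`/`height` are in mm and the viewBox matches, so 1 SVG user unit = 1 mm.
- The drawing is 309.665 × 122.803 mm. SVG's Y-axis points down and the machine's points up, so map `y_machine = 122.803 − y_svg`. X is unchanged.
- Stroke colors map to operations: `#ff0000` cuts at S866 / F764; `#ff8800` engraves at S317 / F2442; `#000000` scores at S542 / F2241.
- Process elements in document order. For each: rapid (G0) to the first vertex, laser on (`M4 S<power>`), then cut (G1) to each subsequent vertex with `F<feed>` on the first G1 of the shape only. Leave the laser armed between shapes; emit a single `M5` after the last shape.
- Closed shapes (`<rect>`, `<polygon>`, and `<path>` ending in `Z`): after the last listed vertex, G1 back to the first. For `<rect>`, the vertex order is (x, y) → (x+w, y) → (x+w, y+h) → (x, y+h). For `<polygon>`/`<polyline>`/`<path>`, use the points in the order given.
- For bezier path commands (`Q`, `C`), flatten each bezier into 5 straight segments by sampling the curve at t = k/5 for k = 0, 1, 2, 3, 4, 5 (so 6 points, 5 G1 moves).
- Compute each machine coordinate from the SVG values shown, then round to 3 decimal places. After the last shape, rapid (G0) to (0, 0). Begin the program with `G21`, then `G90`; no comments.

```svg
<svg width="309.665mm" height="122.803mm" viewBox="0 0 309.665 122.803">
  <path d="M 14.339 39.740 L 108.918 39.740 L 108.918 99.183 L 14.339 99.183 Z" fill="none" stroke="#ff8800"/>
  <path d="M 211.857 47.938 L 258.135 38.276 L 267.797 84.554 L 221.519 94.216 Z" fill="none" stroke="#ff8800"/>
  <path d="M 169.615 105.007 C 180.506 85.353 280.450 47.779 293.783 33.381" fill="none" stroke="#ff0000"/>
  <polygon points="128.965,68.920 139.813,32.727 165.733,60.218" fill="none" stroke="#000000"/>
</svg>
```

Since the viewBox matches the mm dimensions, user units are millimetres directly. The only transform is the Y-flip y_m = 122.803 − y_svg.

Shape 1 is a rectangle drawn with `<path>`. Its stroke #ff8800 means engrave at S317, F2442. After flipping Y the toolpath is (14.339,83.063) → (108.918,83.063) → (108.918,23.620) → (14.339,23.620) → (14.339,83.063), returning to the start.

Shape 2 is a regular polygon drawn with `<path>`. Its stroke #ff8800 means engrave at S317, F2442. After flipping Y the toolpath is (211.857,74.865) → (258.135,84.527) → (267.797,38.249) → (221.519,28.587) → (211.857,74.865), returning to the start.

Shape 3 is a cubic bezier drawn with `<path>`. Its stroke #ff0000 means cut at S866, F764. After flipping Y the toolpath is (169.615,17.796) → (185.431,31.410) → (214.187,47.352) → (247.453,63.650) → (276.795,78.331) → (293.783,89.422).

Shape 4 is a regular polygon drawn with `<polygon>`. Its stroke #000000 means score at S542, F2241. After flipping Y the toolpath is (128.965,53.883) → (139.813,90.076) → (165.733,62.585) → (128.965,53.883), returning to the start.

G21
G90
G0 X14.339 Y83.063
M4 S317
G1 X108.918 Y83.063 F2442
G1 X108.918 Y23.620
G1 X14.339 Y23.620
G1 X14.339 Y83.063
G0 X211.857 Y74.865
M4 S317
G1 X258.135 Y84.527 F2442
G1 X267.797 Y38.249
G1 X221.519 Y28.587
G1 X211.857 Y74.865
G0 X169.615 Y17.796
M4 S866
G1 X185.431 Y31.410 F764
G1 X214.187 Y47.352
G1 X247.453 Y63.650
G1 X276.795 Y78.331
G1 X293.783 Y89.422
G0 X128.965 Y53.883
M4 S542
G1 X139.813 Y90.076 F2241
G1 X165.733 Y62.585
G1 X128.965 Y53.883
M5
G0 X0.000 Y0.000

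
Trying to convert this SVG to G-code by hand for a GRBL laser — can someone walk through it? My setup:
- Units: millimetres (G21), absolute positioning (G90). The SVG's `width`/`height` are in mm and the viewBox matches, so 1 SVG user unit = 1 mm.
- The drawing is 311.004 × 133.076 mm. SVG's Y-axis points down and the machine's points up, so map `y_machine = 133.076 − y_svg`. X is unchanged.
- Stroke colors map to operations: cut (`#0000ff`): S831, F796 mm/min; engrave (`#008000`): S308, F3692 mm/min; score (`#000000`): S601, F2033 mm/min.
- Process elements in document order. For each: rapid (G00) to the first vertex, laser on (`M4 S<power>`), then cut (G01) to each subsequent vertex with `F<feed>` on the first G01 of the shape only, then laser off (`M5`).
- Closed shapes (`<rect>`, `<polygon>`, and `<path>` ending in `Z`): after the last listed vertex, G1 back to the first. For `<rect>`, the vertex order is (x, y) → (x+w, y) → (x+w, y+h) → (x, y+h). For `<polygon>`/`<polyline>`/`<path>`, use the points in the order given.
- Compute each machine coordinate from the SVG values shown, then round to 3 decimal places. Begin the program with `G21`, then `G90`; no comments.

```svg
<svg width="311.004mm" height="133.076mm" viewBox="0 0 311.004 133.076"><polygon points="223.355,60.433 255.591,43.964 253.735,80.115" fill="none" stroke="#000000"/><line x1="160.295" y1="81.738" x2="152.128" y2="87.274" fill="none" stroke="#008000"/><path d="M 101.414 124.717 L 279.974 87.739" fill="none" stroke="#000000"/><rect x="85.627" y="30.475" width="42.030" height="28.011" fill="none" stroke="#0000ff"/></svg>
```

G21
G90
G00 X223.355 Y72.643
M4 S601
G01 X255.591 Y89.112 F2033
G01 X253.735 Y52.961
G01 X223.355 Y72.643
M5
G00 X160.295 Y51.338
M4 S308
G01 X152.128 Y45.802 F3692
M5
G00 X101.414 Y8.359
M4 S601
G01 X279.974 Y45.337 F2033
M5
G00 X85.627 Y102.601
M4 S831
G01 X127.657 Y102.601 F796
G01 X127.657 Y74.590
G01 X85.627 Y74.590
G01 X85.627 Y102.601
M5

viewBox `0 0 311.004 133.076` with mm width/height → 1 unit = 1 mm. Flip: y_m = 133.076 − y_svg.

**Shape 1** — `<polygon>` regular polygon, stroke `#000000` → score (S601, F2033). Machine vertices: (223.355,72.643) → (255.591,89.112) → (253.735,52.961) → (223.355,72.643). Closed: final G1 returns to the first vertex.

**Shape 2** — `<line>` line segment, stroke `#008000` → engrave (S308, F3692). Machine vertices: (160.295,51.338) → (152.128,45.802). Open path.

**Shape 3** — `<path>` line segment, stroke `#000000` → score (S601, F2033). Machine vertices: (101.414,8.359) → (279.974,45.337). Open path.

**Shape 4** — `<rect>` rectangle, stroke `#0000ff` → cut (S831, F796). Machine vertices: (85.627,102.601) → (127.657,102.601) → (127.657,74.590) → (85.627,74.590) → (85.627,102.601). Closed: final G1 returns to the first vertex.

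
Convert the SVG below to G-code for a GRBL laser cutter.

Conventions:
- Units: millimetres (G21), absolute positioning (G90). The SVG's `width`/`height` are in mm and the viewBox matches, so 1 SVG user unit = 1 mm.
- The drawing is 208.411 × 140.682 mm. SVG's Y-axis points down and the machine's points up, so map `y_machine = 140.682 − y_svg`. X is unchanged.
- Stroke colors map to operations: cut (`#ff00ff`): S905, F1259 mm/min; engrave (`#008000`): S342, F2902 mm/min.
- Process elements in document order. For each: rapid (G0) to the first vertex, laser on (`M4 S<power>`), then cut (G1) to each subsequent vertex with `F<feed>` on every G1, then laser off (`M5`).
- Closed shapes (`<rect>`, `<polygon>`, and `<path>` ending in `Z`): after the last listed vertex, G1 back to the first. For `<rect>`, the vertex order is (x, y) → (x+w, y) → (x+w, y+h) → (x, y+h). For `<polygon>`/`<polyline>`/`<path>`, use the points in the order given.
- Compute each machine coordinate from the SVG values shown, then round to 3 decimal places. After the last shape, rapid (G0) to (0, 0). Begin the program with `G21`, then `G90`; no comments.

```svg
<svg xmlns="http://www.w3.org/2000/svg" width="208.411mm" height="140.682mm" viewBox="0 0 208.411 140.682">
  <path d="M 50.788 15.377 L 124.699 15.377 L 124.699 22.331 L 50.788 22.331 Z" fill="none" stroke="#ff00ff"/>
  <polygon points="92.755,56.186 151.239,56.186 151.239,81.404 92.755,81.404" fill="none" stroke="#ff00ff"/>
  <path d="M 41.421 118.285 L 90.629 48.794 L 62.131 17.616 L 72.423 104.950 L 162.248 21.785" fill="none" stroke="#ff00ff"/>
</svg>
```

1 u = 1 mm; y_m = 140.682 − y.

[1] `<path>` rectangle, #ff00ff→cut S905 F1259: (50.788,125.305) → (124.699,125.305) → (124.699,118.351) → (50.788,118.351) → (50.788,125.305) (closed)

[2] `<polygon>` rectangle, #ff00ff→cut S905 F1259: (92.755,84.496) → (151.239,84.496) → (151.239,59.278) → (92.755,59.278) → (92.755,84.496) (closed)

[3] `<path>` open polyline, #ff00ff→cut S905 F1259: (41.421,22.397) → (90.629,91.888) → (62.131,123.066) → (72.423,35.732) → (162.248,118.897)

G21
G90
G0 X50.788 Y125.305
M4 S905
G1 X124.699 Y125.305 F1259
G1 X124.699 Y118.351 F1259
G1 X50.788 Y118.351 F1259
G1 X50.788 Y125.305 F1259
M5
G0 X92.755 Y84.496
M4 S905
G1 X151.239 Y84.496 F1259
G1 X151.239 Y59.278 F1259
G1 X92.755 Y59.278 F1259
G1 X92.755 Y84.496 F1259
M5
G0 X41.421 Y22.397
M4 S905
G1 X90.629 Y91.888 F1259
G1 X62.131 Y123.066 F1259
G1 X72.423 Y35.732 F1259
G1 X162.248 Y118.897 F1259
M5
G0 X0.000 Y0.000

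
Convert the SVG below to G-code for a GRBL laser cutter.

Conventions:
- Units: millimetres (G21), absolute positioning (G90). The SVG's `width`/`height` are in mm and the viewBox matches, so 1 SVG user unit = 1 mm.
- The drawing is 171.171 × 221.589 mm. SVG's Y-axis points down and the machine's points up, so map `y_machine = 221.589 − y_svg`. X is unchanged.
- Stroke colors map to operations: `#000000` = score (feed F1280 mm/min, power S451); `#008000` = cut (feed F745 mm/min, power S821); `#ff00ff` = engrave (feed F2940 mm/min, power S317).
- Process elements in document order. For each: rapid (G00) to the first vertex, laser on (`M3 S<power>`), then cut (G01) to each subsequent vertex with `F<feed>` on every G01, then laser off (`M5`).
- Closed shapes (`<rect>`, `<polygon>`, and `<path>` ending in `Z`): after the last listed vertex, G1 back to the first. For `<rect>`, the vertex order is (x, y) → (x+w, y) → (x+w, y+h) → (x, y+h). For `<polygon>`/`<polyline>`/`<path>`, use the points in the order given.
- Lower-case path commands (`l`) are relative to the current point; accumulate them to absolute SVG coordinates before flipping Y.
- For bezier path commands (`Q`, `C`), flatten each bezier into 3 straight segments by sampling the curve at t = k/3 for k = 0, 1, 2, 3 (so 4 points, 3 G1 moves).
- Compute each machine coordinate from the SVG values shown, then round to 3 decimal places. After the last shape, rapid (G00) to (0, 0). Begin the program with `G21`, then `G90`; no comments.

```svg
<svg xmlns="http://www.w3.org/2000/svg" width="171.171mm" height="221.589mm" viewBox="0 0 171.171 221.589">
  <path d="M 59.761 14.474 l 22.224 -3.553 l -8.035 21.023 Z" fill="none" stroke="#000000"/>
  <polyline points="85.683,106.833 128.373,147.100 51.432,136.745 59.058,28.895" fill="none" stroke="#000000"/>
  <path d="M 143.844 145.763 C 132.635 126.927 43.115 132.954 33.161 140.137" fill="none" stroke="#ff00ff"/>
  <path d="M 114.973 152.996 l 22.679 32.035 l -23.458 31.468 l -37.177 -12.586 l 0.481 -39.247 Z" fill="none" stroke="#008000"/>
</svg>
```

G21
G90
G00 X59.761 Y207.115
M3 S451
G01 X81.985 Y210.668 F1280
G01 X73.950 Y189.645 F1280
G01 X59.761 Y207.115 F1280
M5
G00 X85.683 Y114.756
M3 S451
G01 X128.373 Y74.489 F1280
G01 X51.432 Y84.844 F1280
G01 X59.058 Y192.694 F1280
M5
G00 X143.844 Y75.826
M3 S317
G01 X112.379 Y87.252 F2940
G01 X63.790 Y87.372 F2940
G01 X33.161 Y81.452 F2940
M5
G00 X114.973 Y68.593
M3 S821
G01 X137.652 Y36.558 F745
G01 X114.194 Y5.090 F745
G01 X77.017 Y17.676 F745
G01 X77.498 Y56.923 F745
G01 X114.973 Y68.593 F745
M5
G00 X0.000 Y0.000

1 u = 1 mm; y_m = 221.589 − y.

[1] `<path>` regular polygon, #000000→score S451 F1280: (59.761,207.115) → (81.985,210.668) → (73.950,189.645) → (59.761,207.115) (closed)

[2] `<polyline>` open polyline, #000000→score S451 F1280: (85.683,114.756) → (128.373,74.489) → (51.432,84.844) → (59.058,192.694)

[3] `<path>` cubic bezier, #ff00ff→engrave S317 F2940: (143.844,75.826) → (112.379,87.252) → (63.790,87.372) → (33.161,81.452)

[4] `<path>` regular polygon, #008000→cut S821 F745: (114.973,68.593) → (137.652,36.558) → (114.194,5.090) → (77.017,17.676) → (77.498,56.923) → (114.973,68.593) (closed)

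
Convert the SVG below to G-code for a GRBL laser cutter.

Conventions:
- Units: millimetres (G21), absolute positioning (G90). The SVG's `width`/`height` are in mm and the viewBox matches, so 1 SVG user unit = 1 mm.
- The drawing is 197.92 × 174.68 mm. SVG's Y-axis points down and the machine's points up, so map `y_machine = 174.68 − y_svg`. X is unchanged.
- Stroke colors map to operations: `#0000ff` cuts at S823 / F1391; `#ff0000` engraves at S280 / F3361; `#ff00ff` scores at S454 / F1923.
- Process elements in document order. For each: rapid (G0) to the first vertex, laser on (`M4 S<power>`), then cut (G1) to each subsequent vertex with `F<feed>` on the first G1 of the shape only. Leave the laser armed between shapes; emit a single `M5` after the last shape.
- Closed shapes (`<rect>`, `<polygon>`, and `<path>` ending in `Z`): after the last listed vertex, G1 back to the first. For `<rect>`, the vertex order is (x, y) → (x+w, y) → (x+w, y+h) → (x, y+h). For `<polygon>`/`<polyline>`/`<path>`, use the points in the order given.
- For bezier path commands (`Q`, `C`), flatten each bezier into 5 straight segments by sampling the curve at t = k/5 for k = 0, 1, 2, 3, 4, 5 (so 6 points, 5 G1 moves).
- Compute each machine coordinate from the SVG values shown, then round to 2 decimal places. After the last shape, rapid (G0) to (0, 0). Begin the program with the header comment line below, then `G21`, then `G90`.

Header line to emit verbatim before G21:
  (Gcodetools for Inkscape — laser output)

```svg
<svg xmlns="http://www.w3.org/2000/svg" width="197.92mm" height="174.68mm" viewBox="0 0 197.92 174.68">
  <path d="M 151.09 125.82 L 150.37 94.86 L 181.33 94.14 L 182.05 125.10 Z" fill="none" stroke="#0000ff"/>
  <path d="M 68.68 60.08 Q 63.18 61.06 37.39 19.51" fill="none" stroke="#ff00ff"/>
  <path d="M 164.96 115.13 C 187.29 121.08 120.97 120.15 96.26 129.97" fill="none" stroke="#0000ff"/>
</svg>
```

viewBox `0 0 197.92 174.68` with mm width/height → 1 unit = 1 mm. Flip: y_m = 174.68 − y_svg.

**Shape 1** — `<path>` regular polygon, stroke `#0000ff` → cut (S823, F1391). Machine vertices: (151.09,48.86) → (150.37,79.82) → (181.33,80.54) → (182.05,49.58) → (151.09,48.86). Closed: final G1 returns to the first vertex.

**Shape 2** — `<path>` quadratic bezier, stroke `#ff00ff` → score (S454, F1923). Control points (SVG): P0=(68.68,60.08), P1=(63.18,61.06), P2=(37.39,19.51); sampled at t=k/5. Machine vertices: (68.68,114.60) → (65.67,115.91) → (61.03,120.62) → (54.78,128.73) → (46.89,140.25) → (37.39,155.17). Open path.

**Shape 3** — `<path>` cubic bezier, stroke `#0000ff` → cut (S823, F1391). Control points (SVG): P0=(164.96,115.13), P1=(187.29,121.08), P2=(120.97,120.15), P3=(96.26,129.97); sampled at t=k/5. Machine vertices: (164.96,59.55) → (168.76,56.66) → (157.54,54.58) → (137.55,52.46) → (115.04,49.45) → (96.26,44.71). Open path.

(Gcodetools for Inkscape — laser output)
G21
G90
G0 X151.09 Y48.86
M4 S823
G1 X150.37 Y79.82 F1391
G1 X181.33 Y80.54
G1 X182.05 Y49.58
G1 X151.09 Y48.86
G0 X68.68 Y114.60
M4 S454
G1 X65.67 Y115.91 F1923
G1 X61.03 Y120.62
G1 X54.78 Y128.73
G1 X46.89 Y140.25
G1 X37.39 Y155.17
G0 X164.96 Y59.55
M4 S823
G1 X168.76 Y56.66 F1391
G1 X157.54 Y54.58
G1 X137.55 Y52.46
G1 X115.04 Y49.45
G1 X96.26 Y44.71
M5
G0 X0.00 Y0.00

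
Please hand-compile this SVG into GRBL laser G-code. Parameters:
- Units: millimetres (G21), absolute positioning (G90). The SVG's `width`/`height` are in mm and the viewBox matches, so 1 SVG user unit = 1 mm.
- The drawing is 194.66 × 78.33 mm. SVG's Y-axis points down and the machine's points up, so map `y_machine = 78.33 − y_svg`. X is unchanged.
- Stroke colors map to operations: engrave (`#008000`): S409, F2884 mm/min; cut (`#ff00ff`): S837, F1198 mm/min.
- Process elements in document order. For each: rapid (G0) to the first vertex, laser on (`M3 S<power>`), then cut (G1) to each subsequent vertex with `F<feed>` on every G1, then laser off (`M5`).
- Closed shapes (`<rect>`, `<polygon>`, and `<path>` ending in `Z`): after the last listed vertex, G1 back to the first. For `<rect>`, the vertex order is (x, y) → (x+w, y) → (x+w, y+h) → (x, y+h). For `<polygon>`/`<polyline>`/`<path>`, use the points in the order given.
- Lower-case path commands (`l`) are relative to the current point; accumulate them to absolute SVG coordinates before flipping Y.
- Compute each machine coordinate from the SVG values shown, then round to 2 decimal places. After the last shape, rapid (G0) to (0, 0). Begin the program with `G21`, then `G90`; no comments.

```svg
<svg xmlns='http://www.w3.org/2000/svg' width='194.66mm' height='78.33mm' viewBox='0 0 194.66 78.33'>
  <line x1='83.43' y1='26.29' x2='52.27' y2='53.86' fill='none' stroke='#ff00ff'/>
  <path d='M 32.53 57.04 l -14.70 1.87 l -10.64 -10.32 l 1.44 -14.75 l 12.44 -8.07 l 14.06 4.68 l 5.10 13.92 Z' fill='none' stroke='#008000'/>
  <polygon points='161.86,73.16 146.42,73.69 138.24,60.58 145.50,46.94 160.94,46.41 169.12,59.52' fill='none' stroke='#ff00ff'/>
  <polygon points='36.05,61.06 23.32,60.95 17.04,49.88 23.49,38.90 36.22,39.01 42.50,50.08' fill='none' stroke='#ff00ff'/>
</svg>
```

1 u = 1 mm; y_m = 78.33 − y.

[1] `<line>` line segment, #ff00ff→cut S837 F1198: (83.43,52.04) → (52.27,24.47)

[2] `<path>` regular polygon, #008000→engrave S409 F2884: (32.53,21.29) → (17.83,19.42) → (7.19,29.74) → (8.63,44.49) → (21.07,52.56) → (35.13,47.88) → (40.23,33.96) → (32.53,21.29) (closed)

[3] `<polygon>` regular polygon, #ff00ff→cut S837 F1198: (161.86,5.17) → (146.42,4.64) → (138.24,17.75) → (145.50,31.39) → (160.94,31.92) → (169.12,18.81) → (161.86,5.17) (closed)

[4] `<polygon>` regular polygon, #ff00ff→cut S837 F1198: (36.05,17.27) → (23.32,17.38) → (17.04,28.45) → (23.49,39.43) → (36.22,39.32) → (42.50,28.25) → (36.05,17.27) (closed)

G21
G90
G0 X83.43 Y52.04
M3 S837
G1 X52.27 Y24.47 F1198
M5
G0 X32.53 Y21.29
M3 S409
G1 X17.83 Y19.42 F2884
G1 X7.19 Y29.74 F2884
G1 X8.63 Y44.49 F2884
G1 X21.07 Y52.56 F2884
G1 X35.13 Y47.88 F2884
G1 X40.23 Y33.96 F2884
G1 X32.53 Y21.29 F2884
M5
G0 X161.86 Y5.17
M3 S837
G1 X146.42 Y4.64 F1198
G1 X138.24 Y17.75 F1198
G1 X145.50 Y31.39 F1198
G1 X160.94 Y31.92 F1198
G1 X169.12 Y18.81 F1198
G1 X161.86 Y5.17 F1198
M5
G0 X36.05 Y17.27
M3 S837
G1 X23.32 Y17.38 F1198
G1 X17.04 Y28.45 F1198
G1 X23.49 Y39.43 F1198
G1 X36.22 Y39.32 F1198
G1 X42.50 Y28.25 F1198
G1 X36.05 Y17.27 F1198
M5
G0 X0.00 Y0.00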